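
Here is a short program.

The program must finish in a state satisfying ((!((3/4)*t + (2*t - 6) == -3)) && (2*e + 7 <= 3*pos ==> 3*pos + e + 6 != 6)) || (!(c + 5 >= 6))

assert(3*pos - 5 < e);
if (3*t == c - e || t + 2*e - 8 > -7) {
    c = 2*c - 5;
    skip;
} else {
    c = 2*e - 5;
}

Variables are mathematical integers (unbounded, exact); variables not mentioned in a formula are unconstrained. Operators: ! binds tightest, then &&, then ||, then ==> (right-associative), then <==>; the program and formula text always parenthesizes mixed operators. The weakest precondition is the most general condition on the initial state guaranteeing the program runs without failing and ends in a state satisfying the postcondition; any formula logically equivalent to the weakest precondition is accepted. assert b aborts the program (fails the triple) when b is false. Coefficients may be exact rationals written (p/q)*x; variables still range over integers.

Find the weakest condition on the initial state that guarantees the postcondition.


Working backward. After the program, the postcondition ((!((3/4)*t + (2*t - 6) == -3)) && (2*e + 7 <= 3*pos ==> 3*pos + e + 6 != 6)) || (!(c + 5 >= 6)) must hold; in canonical form it is ((!((11/4)*t == 3)) && (2*e <= 3*pos - 7 ==> e + 3*pos != 0)) || (!(c >= 1)).
Then branch requires ((!((11/4)*t == 3)) && (2*e <= 3*pos - 7 ==> e + 3*pos != 0)) || (!(2*c >= 6)); else branch requires ((!((11/4)*t == 3)) && (2*e <= 3*pos - 7 ==> e + 3*pos != 0)) || (!(2*e >= 6)).
Before the if: ((e + 3*t == c || 2*e + t > 1) ==> (((!((11/4)*t == 3)) && (2*e <= 3*pos - 7 ==> e + 3*pos != 0)) || (!(2*c >= 6)))) && ((!(e + 3*t == c || 2*e + t > 1)) ==> (((!((11/4)*t == 3)) && (2*e <= 3*pos - 7 ==> e + 3*pos != 0)) || (!(2*e >= 6))))
Before assert 3*pos - 5 < e: 3*pos < e + 5 && ((e + 3*t == c || 2*e + t > 1) ==> (((!((11/4)*t == 3)) && (2*e <= 3*pos - 7 ==> e + 3*pos != 0)) || (!(2*c >= 6)))) && ((!(e + 3*t == c || 2*e + t > 1)) ==> (((!((11/4)*t == 3)) && (2*e <= 3*pos - 7 ==> e + 3*pos != 0)) || (!(2*e >= 6))))
Answer: WP = 3*pos < e + 5 && ((e + 3*t == c || 2*e + t > 1) ==> (((!((11/4)*t == 3)) && (2*e <= 3*pos - 7 ==> e + 3*pos != 0)) || (!(2*c >= 6)))) && ((!(e + 3*t == c || 2*e + t > 1)) ==> (((!((11/4)*t == 3)) && (2*e <= 3*pos - 7 ==> e + 3*pos != 0)) || (!(2*e >= 6))))


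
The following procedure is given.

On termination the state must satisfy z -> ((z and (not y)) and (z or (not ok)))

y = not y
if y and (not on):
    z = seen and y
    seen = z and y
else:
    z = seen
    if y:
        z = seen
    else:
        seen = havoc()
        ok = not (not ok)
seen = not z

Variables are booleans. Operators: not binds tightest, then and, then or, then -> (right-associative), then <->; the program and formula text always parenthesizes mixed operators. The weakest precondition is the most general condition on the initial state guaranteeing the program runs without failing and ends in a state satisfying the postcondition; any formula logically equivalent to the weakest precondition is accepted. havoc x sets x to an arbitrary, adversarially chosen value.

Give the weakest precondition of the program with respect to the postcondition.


Working backward. After the program, the postcondition z -> ((z and (not y)) and (z or (not ok))) must hold; in canonical form it is z -> (z and (not y) and (z or (not ok))).
Before seen := not z: z -> (z and (not y) and (z or (not ok)))
Then branch requires not (seen and y); else branch requires (y -> (seen -> (seen and (not y) and (seen or (not ok))))) and ((not y) -> (seen -> (seen and (not y) and (seen or (not ok))))).
Before the if: ((y and (not on)) -> (not (seen and y))) and ((not (y and (not on))) -> ((y -> (seen -> (seen and (not y) and (seen or (not ok))))) and ((not y) -> (seen -> (seen and (not y) and (seen or (not ok)))))))
Before y := not y: (((not y) and (not on)) -> (not (seen and (not y)))) and ((not ((not y) and (not on))) -> (((not y) -> (seen -> (seen and y and (seen or (not ok))))) and (y -> (seen -> (seen and y and (seen or (not ok)))))))
Answer: WP = (((not y) and (not on)) -> (not (seen and (not y)))) and ((not ((not y) and (not on))) -> (((not y) -> (seen -> (seen and y and (seen or (not ok))))) and (y -> (seen -> (seen and y and (seen or (not ok)))))))


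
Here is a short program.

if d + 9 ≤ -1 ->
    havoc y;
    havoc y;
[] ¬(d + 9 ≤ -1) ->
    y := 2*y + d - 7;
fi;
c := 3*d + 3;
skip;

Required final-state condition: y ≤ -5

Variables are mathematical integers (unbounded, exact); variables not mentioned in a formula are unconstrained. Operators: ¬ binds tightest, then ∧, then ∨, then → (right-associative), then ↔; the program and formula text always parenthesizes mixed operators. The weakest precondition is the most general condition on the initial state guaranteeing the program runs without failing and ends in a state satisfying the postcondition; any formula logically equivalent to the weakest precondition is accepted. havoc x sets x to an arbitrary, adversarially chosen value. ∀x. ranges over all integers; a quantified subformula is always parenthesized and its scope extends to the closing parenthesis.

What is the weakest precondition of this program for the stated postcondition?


Working backward. After the program, y ≤ -5 must hold.
Before skip: y ≤ -5
Before c := 3*d + 3: y ≤ -5
Then branch requires ∀y_1. y_1 ≤ -5; else branch requires d + 2*y ≤ 2.
Before the if: (d ≤ -10 → (∀y_1. y_1 ≤ -5)) ∧ ((¬(d ≤ -10)) → d + 2*y ≤ 2)
Answer: WP = (d ≤ -10 → (∀y_1. y_1 ≤ -5)) ∧ ((¬(d ≤ -10)) → d + 2*y ≤ 2)


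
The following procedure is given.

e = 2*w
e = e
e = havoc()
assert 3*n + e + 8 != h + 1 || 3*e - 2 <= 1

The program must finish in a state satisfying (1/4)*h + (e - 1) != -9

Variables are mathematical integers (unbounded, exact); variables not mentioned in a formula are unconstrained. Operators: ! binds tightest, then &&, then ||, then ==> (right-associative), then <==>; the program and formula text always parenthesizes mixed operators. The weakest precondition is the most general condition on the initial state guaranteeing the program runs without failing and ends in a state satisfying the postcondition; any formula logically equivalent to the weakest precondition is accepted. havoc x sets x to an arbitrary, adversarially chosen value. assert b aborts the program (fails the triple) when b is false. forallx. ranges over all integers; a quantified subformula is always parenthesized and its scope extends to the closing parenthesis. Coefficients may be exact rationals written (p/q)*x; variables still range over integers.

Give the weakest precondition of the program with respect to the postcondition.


Working backward. After the program, the postcondition (1/4)*h + (e - 1) != -9 must hold; in canonical form it is e + (1/4)*h != -8.
Before assert 3*n + e + 8 != h + 1 || 3*e - 2 <= 1: (e + 3*n != h - 7 || 3*e <= 3) && e + (1/4)*h != -8
Before havoc e: forall e_1. ((e_1 + 3*n != h - 7 || 3*e_1 <= 3) && e_1 + (1/4)*h != -8)
Before e := e: forall e_1. ((e_1 + 3*n != h - 7 || 3*e_1 <= 3) && e_1 + (1/4)*h != -8)
Before e := 2*w: forall e_1. ((e_1 + 3*n != h - 7 || 3*e_1 <= 3) && e_1 + (1/4)*h != -8)
Answer: WP = forall e_1. ((e_1 + 3*n != h - 7 || 3*e_1 <= 3) && e_1 + (1/4)*h != -8)


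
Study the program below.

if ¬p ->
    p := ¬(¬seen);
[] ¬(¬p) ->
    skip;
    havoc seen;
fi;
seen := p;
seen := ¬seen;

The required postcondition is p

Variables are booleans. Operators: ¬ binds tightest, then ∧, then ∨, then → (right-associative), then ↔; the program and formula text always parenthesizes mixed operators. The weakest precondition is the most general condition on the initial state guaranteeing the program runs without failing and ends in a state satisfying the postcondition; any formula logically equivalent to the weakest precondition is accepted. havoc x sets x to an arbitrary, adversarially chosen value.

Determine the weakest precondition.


Working backward. After the program, p must hold.
Before seen := ¬seen: p
Before seen := p: p
Then branch requires seen; else branch requires p.
Before the if: (¬p) → seen
Answer: WP = (¬p) → seen


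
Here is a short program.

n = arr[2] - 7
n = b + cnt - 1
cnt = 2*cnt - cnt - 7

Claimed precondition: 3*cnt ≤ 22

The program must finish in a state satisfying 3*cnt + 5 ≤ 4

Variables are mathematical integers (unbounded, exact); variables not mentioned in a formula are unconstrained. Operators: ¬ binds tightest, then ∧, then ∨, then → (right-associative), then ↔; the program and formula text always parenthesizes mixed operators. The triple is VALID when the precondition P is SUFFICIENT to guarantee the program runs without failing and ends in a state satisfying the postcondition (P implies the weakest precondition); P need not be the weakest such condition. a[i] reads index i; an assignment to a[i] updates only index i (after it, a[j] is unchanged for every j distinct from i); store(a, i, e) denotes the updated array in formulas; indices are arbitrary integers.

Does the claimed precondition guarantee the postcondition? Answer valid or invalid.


Working backward. After the program, the postcondition 3*cnt + 5 ≤ 4 must hold; in canonical form it is 3*cnt ≤ -1.
Before cnt := 2*cnt - cnt - 7: 3*cnt ≤ 20
Before n := b + cnt - 1: 3*cnt ≤ 20
Before n := arr[2] - 7: 3*cnt ≤ 20
The weakest precondition is 3*cnt ≤ 20.
Check whether 3*cnt ≤ 22 implies it.
Countermodel: at the initial state cnt = 7, the precondition holds but the weakest precondition fails.
Answer: invalid


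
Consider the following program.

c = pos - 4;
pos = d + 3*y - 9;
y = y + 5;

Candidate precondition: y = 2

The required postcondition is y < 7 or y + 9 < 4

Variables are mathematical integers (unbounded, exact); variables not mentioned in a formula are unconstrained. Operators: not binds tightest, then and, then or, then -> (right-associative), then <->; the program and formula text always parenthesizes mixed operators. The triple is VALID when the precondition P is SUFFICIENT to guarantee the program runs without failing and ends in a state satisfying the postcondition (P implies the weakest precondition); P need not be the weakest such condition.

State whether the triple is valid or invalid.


Working backward. After the program, the postcondition y < 7 or y + 9 < 4 must hold; in canonical form it is y < 7 or y < -5.
Before y := y + 5: y < 2 or y < -10
Before pos := d + 3*y - 9: y < 2 or y < -10
Before c := pos - 4: y < 2 or y < -10
The weakest precondition is y < 2 or y < -10.
Check whether y = 2 implies it.
Countermodel: at the initial state y = 2, the precondition holds but the weakest precondition fails.
Answer: invalid


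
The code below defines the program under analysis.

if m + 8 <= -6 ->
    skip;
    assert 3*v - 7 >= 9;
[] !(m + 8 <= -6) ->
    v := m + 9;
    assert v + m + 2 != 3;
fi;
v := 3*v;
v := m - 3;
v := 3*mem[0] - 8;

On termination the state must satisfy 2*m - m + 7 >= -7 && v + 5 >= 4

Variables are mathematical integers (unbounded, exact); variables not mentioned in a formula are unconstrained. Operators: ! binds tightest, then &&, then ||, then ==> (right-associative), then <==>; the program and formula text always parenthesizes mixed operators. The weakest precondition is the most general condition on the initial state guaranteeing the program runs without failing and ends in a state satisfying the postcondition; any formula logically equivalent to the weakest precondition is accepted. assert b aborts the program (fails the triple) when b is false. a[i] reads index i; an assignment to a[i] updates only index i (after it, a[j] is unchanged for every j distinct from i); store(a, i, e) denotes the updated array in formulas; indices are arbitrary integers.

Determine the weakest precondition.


Working backward. After the program, the postcondition 2*m - m + 7 >= -7 && v + 5 >= 4 must hold; in canonical form it is m >= -14 && v >= -1.
Before v := 3*mem[0] - 8: m >= -14 && 3*mem[0] >= 7
Before v := m - 3: m >= -14 && 3*mem[0] >= 7
Before v := 3*v: m >= -14 && 3*mem[0] >= 7
Then branch requires 3*v >= 16 && m >= -14 && 3*mem[0] >= 7; else branch requires 2*m != -8 && m >= -14 && 3*mem[0] >= 7.
Before the if: (m <= -14 ==> (3*v >= 16 && m >= -14 && 3*mem[0] >= 7)) && ((!(m <= -14)) ==> (2*m != -8 && m >= -14 && 3*mem[0] >= 7))
Answer: WP = (m <= -14 ==> (3*v >= 16 && m >= -14 && 3*mem[0] >= 7)) && ((!(m <= -14)) ==> (2*m != -8 && m >= -14 && 3*mem[0] >= 7))


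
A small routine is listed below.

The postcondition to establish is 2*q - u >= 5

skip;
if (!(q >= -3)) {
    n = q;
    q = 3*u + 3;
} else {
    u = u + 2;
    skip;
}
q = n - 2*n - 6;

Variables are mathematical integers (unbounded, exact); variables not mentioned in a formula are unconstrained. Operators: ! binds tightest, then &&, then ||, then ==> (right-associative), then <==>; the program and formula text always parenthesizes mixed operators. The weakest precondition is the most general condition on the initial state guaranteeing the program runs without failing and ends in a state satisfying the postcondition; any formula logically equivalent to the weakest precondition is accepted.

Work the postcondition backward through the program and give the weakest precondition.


Working backward. After the program, the postcondition 2*q - u >= 5 must hold; in canonical form it is 2*q >= u + 5.
Before q := n - 2*n - 6: 2*n + u <= -17
Then branch requires 2*q + u <= -17; else branch requires 2*n + u <= -19.
Before the if: ((!(q >= -3)) ==> 2*q + u <= -17) && (q >= -3 ==> 2*n + u <= -19)
Before skip: ((!(q >= -3)) ==> 2*q + u <= -17) && (q >= -3 ==> 2*n + u <= -19)
Answer: WP = ((!(q >= -3)) ==> 2*q + u <= -17) && (q >= -3 ==> 2*n + u <= -19)


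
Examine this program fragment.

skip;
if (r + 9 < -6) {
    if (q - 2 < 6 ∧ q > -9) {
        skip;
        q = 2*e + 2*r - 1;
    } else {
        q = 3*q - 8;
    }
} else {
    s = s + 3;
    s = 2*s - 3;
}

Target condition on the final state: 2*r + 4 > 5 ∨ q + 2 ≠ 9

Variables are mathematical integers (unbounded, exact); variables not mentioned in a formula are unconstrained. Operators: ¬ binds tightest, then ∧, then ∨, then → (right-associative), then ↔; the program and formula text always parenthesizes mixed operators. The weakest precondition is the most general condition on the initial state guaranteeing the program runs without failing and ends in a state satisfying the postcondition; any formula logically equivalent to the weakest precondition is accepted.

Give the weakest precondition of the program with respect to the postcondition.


Working backward. After the program, the postcondition 2*r + 4 > 5 ∨ q + 2 ≠ 9 must hold; in canonical form it is 2*r > 1 ∨ q ≠ 7.
Then branch requires ((q < 8 ∧ q > -9) → (2*r > 1 ∨ 2*e + 2*r ≠ 8)) ∧ ((¬(q < 8 ∧ q > -9)) → (2*r > 1 ∨ 3*q ≠ 15)); else branch requires 2*r > 1 ∨ q ≠ 7.
Before the if: (r < -15 → (((q < 8 ∧ q > -9) → (2*r > 1 ∨ 2*e + 2*r ≠ 8)) ∧ ((¬(q < 8 ∧ q > -9)) → (2*r > 1 ∨ 3*q ≠ 15)))) ∧ ((¬(r < -15)) → (2*r > 1 ∨ q ≠ 7))
Before skip: (r < -15 → (((q < 8 ∧ q > -9) → (2*r > 1 ∨ 2*e + 2*r ≠ 8)) ∧ ((¬(q < 8 ∧ q > -9)) → (2*r > 1 ∨ 3*q ≠ 15)))) ∧ ((¬(r < -15)) → (2*r > 1 ∨ q ≠ 7))
Answer: WP = (r < -15 → (((q < 8 ∧ q > -9) → (2*r > 1 ∨ 2*e + 2*r ≠ 8)) ∧ ((¬(q < 8 ∧ q > -9)) → (2*r > 1 ∨ 3*q ≠ 15)))) ∧ ((¬(r < -15)) → (2*r > 1 ∨ q ≠ 7))


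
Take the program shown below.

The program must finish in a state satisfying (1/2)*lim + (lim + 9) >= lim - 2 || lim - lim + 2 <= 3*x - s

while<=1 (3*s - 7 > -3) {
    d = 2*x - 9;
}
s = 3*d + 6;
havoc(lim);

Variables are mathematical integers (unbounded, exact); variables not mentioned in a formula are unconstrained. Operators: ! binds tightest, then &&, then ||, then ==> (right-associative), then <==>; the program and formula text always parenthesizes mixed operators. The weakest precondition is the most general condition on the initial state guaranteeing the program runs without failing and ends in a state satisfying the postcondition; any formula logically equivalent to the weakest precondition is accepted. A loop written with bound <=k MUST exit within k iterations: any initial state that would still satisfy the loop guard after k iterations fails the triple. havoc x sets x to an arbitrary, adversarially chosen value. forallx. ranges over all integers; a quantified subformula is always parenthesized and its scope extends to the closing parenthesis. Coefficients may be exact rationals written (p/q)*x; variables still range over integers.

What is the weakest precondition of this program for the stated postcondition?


Working backward. After the program, the postcondition (1/2)*lim + (lim + 9) >= lim - 2 || lim - lim + 2 <= 3*x - s must hold; in canonical form it is (1/2)*lim >= -11 || s <= 3*x - 2.
Before havoc lim: forall lim_1. ((1/2)*lim_1 >= -11 || s <= 3*x - 2)
Before s := 3*d + 6: forall lim_1. ((1/2)*lim_1 >= -11 || 3*d <= 3*x - 8)
Before the loop (bound <=1), unroll the exhaustion recursion (WP_0 = exit-now case; WP_j = one more guarded iteration, up to j = 1):
  WP_0: (!(3*s > 4)) && (forall lim_1. ((1/2)*lim_1 >= -11 || 3*d <= 3*x - 8))
  WP_1: (3*s > 4 ==> ((!(3*s > 4)) && (forall lim_1. ((1/2)*lim_1 >= -11 || 3*x <= 19)))) && ((!(3*s > 4)) ==> (forall lim_1. ((1/2)*lim_1 >= -11 || 3*d <= 3*x - 8)))
So before the loop: (3*s > 4 ==> ((!(3*s > 4)) && (forall lim_1. ((1/2)*lim_1 >= -11 || 3*x <= 19)))) && ((!(3*s > 4)) ==> (forall lim_1. ((1/2)*lim_1 >= -11 || 3*d <= 3*x - 8)))
Answer: WP = (3*s > 4 ==> ((!(3*s > 4)) && (forall lim_1. ((1/2)*lim_1 >= -11 || 3*x <= 19)))) && ((!(3*s > 4)) ==> (forall lim_1. ((1/2)*lim_1 >= -11 || 3*d <= 3*x - 8)))


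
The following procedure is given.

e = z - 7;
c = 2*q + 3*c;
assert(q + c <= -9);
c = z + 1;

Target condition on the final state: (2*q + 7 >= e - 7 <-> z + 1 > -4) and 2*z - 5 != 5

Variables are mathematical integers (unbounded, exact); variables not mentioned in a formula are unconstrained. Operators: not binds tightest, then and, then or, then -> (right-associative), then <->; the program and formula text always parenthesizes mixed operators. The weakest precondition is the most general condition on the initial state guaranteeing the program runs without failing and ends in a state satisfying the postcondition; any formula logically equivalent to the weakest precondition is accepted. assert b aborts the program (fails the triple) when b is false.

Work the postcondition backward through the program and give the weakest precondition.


Working backward. After the program, the postcondition (2*q + 7 >= e - 7 <-> z + 1 > -4) and 2*z - 5 != 5 must hold; in canonical form it is (2*q >= e - 14 <-> z > -5) and 2*z != 10.
Before c := z + 1: (2*q >= e - 14 <-> z > -5) and 2*z != 10
Before assert q + c <= -9: c + q <= -9 and (2*q >= e - 14 <-> z > -5) and 2*z != 10
Before c := 2*q + 3*c: 3*c + 3*q <= -9 and (2*q >= e - 14 <-> z > -5) and 2*z != 10
Before e := z - 7: 3*c + 3*q <= -9 and (2*q >= z - 21 <-> z > -5) and 2*z != 10
Answer: WP = 3*c + 3*q <= -9 and (2*q >= z - 21 <-> z > -5) and 2*z != 10


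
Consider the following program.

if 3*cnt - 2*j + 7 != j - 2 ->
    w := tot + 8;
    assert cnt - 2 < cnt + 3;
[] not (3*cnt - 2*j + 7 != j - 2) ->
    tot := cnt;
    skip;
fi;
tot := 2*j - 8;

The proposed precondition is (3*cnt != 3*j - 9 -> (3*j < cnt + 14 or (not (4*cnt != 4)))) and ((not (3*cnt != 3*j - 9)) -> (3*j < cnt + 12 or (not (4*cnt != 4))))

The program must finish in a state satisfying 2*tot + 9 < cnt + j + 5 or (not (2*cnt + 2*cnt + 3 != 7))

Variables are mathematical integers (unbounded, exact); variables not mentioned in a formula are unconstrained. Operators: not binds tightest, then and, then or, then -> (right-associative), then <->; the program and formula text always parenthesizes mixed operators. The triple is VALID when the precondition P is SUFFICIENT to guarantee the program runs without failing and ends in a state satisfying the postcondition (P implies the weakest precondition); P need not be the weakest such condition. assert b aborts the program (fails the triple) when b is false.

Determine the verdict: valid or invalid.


Working backward. After the program, the postcondition 2*tot + 9 < cnt + j + 5 or (not (2*cnt + 2*cnt + 3 != 7)) must hold; in canonical form it is 2*tot < cnt + j - 4 or (not (4*cnt != 4)).
Before tot := 2*j - 8: 3*j < cnt + 12 or (not (4*cnt != 4))
Then branch requires 3*j < cnt + 12 or (not (4*cnt != 4)); else branch requires 3*j < cnt + 12 or (not (4*cnt != 4)).
Before the if: (3*cnt != 3*j - 9 -> (3*j < cnt + 12 or (not (4*cnt != 4)))) and ((not (3*cnt != 3*j - 9)) -> (3*j < cnt + 12 or (not (4*cnt != 4))))
The weakest precondition is (3*cnt != 3*j - 9 -> (3*j < cnt + 12 or (not (4*cnt != 4)))) and ((not (3*cnt != 3*j - 9)) -> (3*j < cnt + 12 or (not (4*cnt != 4)))).
Check whether (3*cnt != 3*j - 9 -> (3*j < cnt + 14 or (not (4*cnt != 4)))) and ((not (3*cnt != 3*j - 9)) -> (3*j < cnt + 12 or (not (4*cnt != 4)))) implies it.
Countermodel: at the initial state cnt = 3, j = 5, the precondition holds but the weakest precondition fails.
Answer: invalid


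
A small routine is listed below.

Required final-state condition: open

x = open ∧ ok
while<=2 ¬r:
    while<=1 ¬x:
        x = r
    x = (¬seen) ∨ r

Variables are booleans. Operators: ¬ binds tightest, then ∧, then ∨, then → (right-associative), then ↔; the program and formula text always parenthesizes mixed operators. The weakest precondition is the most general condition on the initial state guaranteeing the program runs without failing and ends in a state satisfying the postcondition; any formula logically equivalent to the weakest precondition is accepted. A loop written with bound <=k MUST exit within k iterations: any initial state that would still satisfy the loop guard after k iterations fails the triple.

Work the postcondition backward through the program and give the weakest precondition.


Working backward. After the program, open must hold.
Before the loop (bound <=2), unroll the exhaustion recursion (WP_0 = exit-now case; WP_j = one more guarded iteration, up to j = 2):
  WP_0: r ∧ open
  WP_1: ((¬r) → (((¬x) → (r ∧ open)) ∧ (x → (r ∧ open)))) ∧ (r → open)
  WP_2: ((¬r) → (((¬x) → (r ∧ ((¬r) → (((¬((¬seen) ∨ r)) → (r ∧ open)) ∧ (((¬seen) ∨ r) → (r ∧ open)))) ∧ (r → open))) ∧ (x → (((¬r) → (((¬((¬seen) ∨ r)) → (r ∧ open)) ∧ (((¬seen) ∨ r) → (r ∧ open)))) ∧ (r → open))))) ∧ (r → open)
So before the loop: ((¬r) → (((¬x) → (r ∧ ((¬r) → (((¬((¬seen) ∨ r)) → (r ∧ open)) ∧ (((¬seen) ∨ r) → (r ∧ open)))) ∧ (r → open))) ∧ (x → (((¬r) → (((¬((¬seen) ∨ r)) → (r ∧ open)) ∧ (((¬seen) ∨ r) → (r ∧ open)))) ∧ (r → open))))) ∧ (r → open)
Before x := open ∧ ok: ((¬r) → (((¬(open ∧ ok)) → (r ∧ ((¬r) → (((¬((¬seen) ∨ r)) → (r ∧ open)) ∧ (((¬seen) ∨ r) → (r ∧ open)))) ∧ (r → open))) ∧ ((open ∧ ok) → (((¬r) → (((¬((¬seen) ∨ r)) → (r ∧ open)) ∧ (((¬seen) ∨ r) → (r ∧ open)))) ∧ (r → open))))) ∧ (r → open)
Answer: WP = ((¬r) → (((¬(open ∧ ok)) → (r ∧ ((¬r) → (((¬((¬seen) ∨ r)) → (r ∧ open)) ∧ (((¬seen) ∨ r) → (r ∧ open)))) ∧ (r → open))) ∧ ((open ∧ ok) → (((¬r) → (((¬((¬seen) ∨ r)) → (r ∧ open)) ∧ (((¬seen) ∨ r) → (r ∧ open)))) ∧ (r → open))))) ∧ (r → open)


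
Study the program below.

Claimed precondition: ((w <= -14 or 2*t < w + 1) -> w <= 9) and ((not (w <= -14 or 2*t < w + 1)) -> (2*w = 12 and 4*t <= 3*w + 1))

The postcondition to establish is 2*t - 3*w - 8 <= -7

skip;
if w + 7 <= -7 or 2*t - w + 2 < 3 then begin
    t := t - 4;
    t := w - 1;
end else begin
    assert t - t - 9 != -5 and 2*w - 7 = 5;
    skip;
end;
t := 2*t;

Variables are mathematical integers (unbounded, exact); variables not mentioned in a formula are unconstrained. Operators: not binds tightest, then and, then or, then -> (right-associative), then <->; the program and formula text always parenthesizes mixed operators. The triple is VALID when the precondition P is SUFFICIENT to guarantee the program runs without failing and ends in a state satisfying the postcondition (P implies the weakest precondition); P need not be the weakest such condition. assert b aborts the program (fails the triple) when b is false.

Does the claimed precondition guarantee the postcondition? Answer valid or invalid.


Working backward. After the program, the postcondition 2*t - 3*w - 8 <= -7 must hold; in canonical form it is 2*t <= 3*w + 1.
Before t := 2*t: 4*t <= 3*w + 1
Then branch requires w <= 5; else branch requires 2*w = 12 and 4*t <= 3*w + 1.
Before the if: ((w <= -14 or 2*t < w + 1) -> w <= 5) and ((not (w <= -14 or 2*t < w + 1)) -> (2*w = 12 and 4*t <= 3*w + 1))
Before skip: ((w <= -14 or 2*t < w + 1) -> w <= 5) and ((not (w <= -14 or 2*t < w + 1)) -> (2*w = 12 and 4*t <= 3*w + 1))
The weakest precondition is ((w <= -14 or 2*t < w + 1) -> w <= 5) and ((not (w <= -14 or 2*t < w + 1)) -> (2*w = 12 and 4*t <= 3*w + 1)).
Check whether ((w <= -14 or 2*t < w + 1) -> w <= 9) and ((not (w <= -14 or 2*t < w + 1)) -> (2*w = 12 and 4*t <= 3*w + 1)) implies it.
Countermodel: at the initial state t = 0, w = 6, the precondition holds but the weakest precondition fails.
Answer: invalid


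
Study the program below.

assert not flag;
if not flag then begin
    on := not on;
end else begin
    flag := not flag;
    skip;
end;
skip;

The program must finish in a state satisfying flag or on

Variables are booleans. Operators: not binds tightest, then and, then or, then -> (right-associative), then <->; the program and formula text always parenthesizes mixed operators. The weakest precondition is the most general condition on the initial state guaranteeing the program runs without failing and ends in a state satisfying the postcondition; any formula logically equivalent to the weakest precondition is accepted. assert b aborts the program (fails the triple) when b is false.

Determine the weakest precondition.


Working backward. After the program, flag or on must hold.
Before skip: flag or on
Then branch requires flag or (not on); else branch requires (not flag) or on.
Before the if: ((not flag) -> (flag or (not on))) and (flag -> ((not flag) or on))
Before assert not flag: (not flag) and ((not flag) -> (flag or (not on))) and (flag -> ((not flag) or on))
Answer: WP = (not flag) and ((not flag) -> (flag or (not on))) and (flag -> ((not flag) or on))


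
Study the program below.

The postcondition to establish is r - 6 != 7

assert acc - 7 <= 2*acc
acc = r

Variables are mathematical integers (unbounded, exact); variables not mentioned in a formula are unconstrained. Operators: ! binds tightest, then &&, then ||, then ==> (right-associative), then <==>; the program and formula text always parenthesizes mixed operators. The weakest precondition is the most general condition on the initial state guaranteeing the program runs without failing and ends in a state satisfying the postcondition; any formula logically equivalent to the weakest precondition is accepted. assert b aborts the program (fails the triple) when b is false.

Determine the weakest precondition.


Working backward. After the program, the postcondition r - 6 != 7 must hold; in canonical form it is r != 13.
Before acc := r: r != 13
Before assert acc - 7 <= 2*acc: acc >= -7 && r != 13
Answer: WP = acc >= -7 && r != 13


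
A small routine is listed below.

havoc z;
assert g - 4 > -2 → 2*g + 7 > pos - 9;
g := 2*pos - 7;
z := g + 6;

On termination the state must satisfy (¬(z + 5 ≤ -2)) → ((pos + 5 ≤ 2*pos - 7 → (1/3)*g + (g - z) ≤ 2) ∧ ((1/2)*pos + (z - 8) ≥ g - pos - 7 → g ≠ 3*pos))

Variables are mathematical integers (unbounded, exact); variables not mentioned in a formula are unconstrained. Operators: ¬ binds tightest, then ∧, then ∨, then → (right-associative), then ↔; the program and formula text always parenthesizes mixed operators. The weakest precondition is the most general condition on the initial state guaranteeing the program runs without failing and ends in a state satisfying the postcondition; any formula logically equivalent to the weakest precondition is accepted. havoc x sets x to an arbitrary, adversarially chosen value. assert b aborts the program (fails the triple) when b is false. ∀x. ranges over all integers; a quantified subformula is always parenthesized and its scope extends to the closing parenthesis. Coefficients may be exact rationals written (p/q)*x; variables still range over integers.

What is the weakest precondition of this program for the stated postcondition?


Working backward. After the program, the postcondition (¬(z + 5 ≤ -2)) → ((pos + 5 ≤ 2*pos - 7 → (1/3)*g + (g - z) ≤ 2) ∧ ((1/2)*pos + (z - 8) ≥ g - pos - 7 → g ≠ 3*pos)) must hold; in canonical form it is (¬(z ≤ -7)) → ((pos ≥ 12 → (4/3)*g ≤ z + 2) ∧ ((3/2)*pos + z ≥ g + 1 → g ≠ 3*pos)).
Before z := g + 6: (¬(g ≤ -13)) → ((pos ≥ 12 → (1/3)*g ≤ 8) ∧ ((3/2)*pos ≥ -5 → g ≠ 3*pos))
Before g := 2*pos - 7: (¬(2*pos ≤ -6)) → ((pos ≥ 12 → (2/3)*pos ≤ 31/3) ∧ ((3/2)*pos ≥ -5 → pos ≠ -7))
Before assert g - 4 > -2 → 2*g + 7 > pos - 9: (g > 2 → 2*g > pos - 16) ∧ ((¬(2*pos ≤ -6)) → ((pos ≥ 12 → (2/3)*pos ≤ 31/3) ∧ ((3/2)*pos ≥ -5 → pos ≠ -7)))
Before havoc z: (g > 2 → 2*g > pos - 16) ∧ ((¬(2*pos ≤ -6)) → ((pos ≥ 12 → (2/3)*pos ≤ 31/3) ∧ ((3/2)*pos ≥ -5 → pos ≠ -7)))
Answer: WP = (g > 2 → 2*g > pos - 16) ∧ ((¬(2*pos ≤ -6)) → ((pos ≥ 12 → (2/3)*pos ≤ 31/3) ∧ ((3/2)*pos ≥ -5 → pos ≠ -7)))


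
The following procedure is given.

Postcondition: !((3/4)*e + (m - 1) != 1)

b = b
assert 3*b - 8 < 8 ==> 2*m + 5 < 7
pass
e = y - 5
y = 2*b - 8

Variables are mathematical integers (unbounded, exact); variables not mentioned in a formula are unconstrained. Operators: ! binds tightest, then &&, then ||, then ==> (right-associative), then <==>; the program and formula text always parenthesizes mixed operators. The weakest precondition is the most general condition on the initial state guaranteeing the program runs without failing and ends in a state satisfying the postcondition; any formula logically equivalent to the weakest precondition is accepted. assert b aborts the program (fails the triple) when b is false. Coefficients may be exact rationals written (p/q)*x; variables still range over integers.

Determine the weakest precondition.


Working backward. After the program, the postcondition !((3/4)*e + (m - 1) != 1) must hold; in canonical form it is !((3/4)*e + m != 2).
Before y := 2*b - 8: !((3/4)*e + m != 2)
Before e := y - 5: !(m + (3/4)*y != 23/4)
Before skip: !(m + (3/4)*y != 23/4)
Before assert 3*b - 8 < 8 ==> 2*m + 5 < 7: (3*b < 16 ==> 2*m < 2) && (!(m + (3/4)*y != 23/4))
Before b := b: (3*b < 16 ==> 2*m < 2) && (!(m + (3/4)*y != 23/4))
Answer: WP = (3*b < 16 ==> 2*m < 2) && (!(m + (3/4)*y != 23/4))


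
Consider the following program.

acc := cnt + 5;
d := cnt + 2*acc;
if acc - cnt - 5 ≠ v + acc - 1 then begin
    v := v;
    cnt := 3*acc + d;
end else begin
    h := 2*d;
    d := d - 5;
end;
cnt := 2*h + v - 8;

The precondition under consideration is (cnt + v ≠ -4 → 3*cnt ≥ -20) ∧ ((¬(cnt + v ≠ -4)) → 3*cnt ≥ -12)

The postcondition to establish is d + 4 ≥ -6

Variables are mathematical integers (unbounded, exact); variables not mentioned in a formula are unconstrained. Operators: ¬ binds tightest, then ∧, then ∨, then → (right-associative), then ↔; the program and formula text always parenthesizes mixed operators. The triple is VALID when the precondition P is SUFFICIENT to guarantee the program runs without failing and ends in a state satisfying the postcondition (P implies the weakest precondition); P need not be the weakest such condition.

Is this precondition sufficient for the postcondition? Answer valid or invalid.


Working backward. After the program, the postcondition d + 4 ≥ -6 must hold; in canonical form it is d ≥ -10.
Before cnt := 2*h + v - 8: d ≥ -10
Then branch requires d ≥ -10; else branch requires d ≥ -5.
Before the if: (cnt + v ≠ -4 → d ≥ -10) ∧ ((¬(cnt + v ≠ -4)) → d ≥ -5)
Before d := cnt + 2*acc: (cnt + v ≠ -4 → 2*acc + cnt ≥ -10) ∧ ((¬(cnt + v ≠ -4)) → 2*acc + cnt ≥ -5)
Before acc := cnt + 5: (cnt + v ≠ -4 → 3*cnt ≥ -20) ∧ ((¬(cnt + v ≠ -4)) → 3*cnt ≥ -15)
The weakest precondition is (cnt + v ≠ -4 → 3*cnt ≥ -20) ∧ ((¬(cnt + v ≠ -4)) → 3*cnt ≥ -15).
Check whether (cnt + v ≠ -4 → 3*cnt ≥ -20) ∧ ((¬(cnt + v ≠ -4)) → 3*cnt ≥ -12) implies it.
Every state satisfying the precondition satisfies the weakest precondition: the implication holds.
Answer: valid


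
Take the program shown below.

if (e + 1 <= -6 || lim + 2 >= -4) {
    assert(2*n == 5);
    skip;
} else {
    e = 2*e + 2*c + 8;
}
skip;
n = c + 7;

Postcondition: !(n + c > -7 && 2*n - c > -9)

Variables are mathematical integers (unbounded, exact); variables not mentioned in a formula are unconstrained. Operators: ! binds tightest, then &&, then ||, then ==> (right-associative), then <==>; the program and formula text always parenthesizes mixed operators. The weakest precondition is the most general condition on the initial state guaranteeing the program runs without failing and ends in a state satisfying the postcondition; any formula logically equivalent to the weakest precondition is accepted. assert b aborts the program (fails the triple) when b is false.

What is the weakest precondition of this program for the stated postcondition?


Working backward. After the program, the postcondition !(n + c > -7 && 2*n - c > -9) must hold; in canonical form it is !(c + n > -7 && 2*n > c - 9).
Before n := c + 7: !(2*c > -14 && c > -23)
Before skip: !(2*c > -14 && c > -23)
Then branch requires 2*n == 5 && (!(2*c > -14 && c > -23)); else branch requires !(2*c > -14 && c > -23).
Before the if: ((e <= -7 || lim >= -6) ==> (2*n == 5 && (!(2*c > -14 && c > -23)))) && ((!(e <= -7 || lim >= -6)) ==> (!(2*c > -14 && c > -23)))
Answer: WP = ((e <= -7 || lim >= -6) ==> (2*n == 5 && (!(2*c > -14 && c > -23)))) && ((!(e <= -7 || lim >= -6)) ==> (!(2*c > -14 && c > -23)))


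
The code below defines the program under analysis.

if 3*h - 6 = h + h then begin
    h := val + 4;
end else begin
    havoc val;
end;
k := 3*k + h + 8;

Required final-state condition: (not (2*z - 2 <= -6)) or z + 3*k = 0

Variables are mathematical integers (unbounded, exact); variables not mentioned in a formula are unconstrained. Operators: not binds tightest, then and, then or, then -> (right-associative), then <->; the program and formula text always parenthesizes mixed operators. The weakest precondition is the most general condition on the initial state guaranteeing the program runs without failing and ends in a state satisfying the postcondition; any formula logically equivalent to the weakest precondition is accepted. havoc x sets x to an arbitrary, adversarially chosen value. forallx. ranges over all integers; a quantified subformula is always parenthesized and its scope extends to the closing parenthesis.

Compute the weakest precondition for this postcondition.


Working backward. After the program, the postcondition (not (2*z - 2 <= -6)) or z + 3*k = 0 must hold; in canonical form it is (not (2*z <= -4)) or 3*k + z = 0.
Before k := 3*k + h + 8: (not (2*z <= -4)) or 3*h + 9*k + z = -24
Then branch requires (not (2*z <= -4)) or 9*k + 3*val + z = -36; else branch requires (not (2*z <= -4)) or 3*h + 9*k + z = -24.
Before the if: (h = 6 -> ((not (2*z <= -4)) or 9*k + 3*val + z = -36)) and ((not (h = 6)) -> ((not (2*z <= -4)) or 3*h + 9*k + z = -24))
Answer: WP = (h = 6 -> ((not (2*z <= -4)) or 9*k + 3*val + z = -36)) and ((not (h = 6)) -> ((not (2*z <= -4)) or 3*h + 9*k + z = -24))


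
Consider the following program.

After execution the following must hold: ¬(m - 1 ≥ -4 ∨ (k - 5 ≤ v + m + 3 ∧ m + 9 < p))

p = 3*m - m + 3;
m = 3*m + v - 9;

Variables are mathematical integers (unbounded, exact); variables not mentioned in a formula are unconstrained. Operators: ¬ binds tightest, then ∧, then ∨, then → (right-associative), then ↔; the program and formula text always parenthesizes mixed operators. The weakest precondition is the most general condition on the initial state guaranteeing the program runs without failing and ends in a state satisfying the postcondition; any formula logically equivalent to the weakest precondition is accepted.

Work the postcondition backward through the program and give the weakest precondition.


Working backward. After the program, the postcondition ¬(m - 1 ≥ -4 ∨ (k - 5 ≤ v + m + 3 ∧ m + 9 < p)) must hold; in canonical form it is ¬(m ≥ -3 ∨ (k ≤ m + v + 8 ∧ m < p - 9)).
Before m := 3*m + v - 9: ¬(3*m + v ≥ 6 ∨ (k ≤ 3*m + 2*v - 1 ∧ 3*m + v < p))
Before p := 3*m - m + 3: ¬(3*m + v ≥ 6 ∨ (k ≤ 3*m + 2*v - 1 ∧ m + v < 3))
Answer: WP = ¬(3*m + v ≥ 6 ∨ (k ≤ 3*m + 2*v - 1 ∧ m + v < 3))


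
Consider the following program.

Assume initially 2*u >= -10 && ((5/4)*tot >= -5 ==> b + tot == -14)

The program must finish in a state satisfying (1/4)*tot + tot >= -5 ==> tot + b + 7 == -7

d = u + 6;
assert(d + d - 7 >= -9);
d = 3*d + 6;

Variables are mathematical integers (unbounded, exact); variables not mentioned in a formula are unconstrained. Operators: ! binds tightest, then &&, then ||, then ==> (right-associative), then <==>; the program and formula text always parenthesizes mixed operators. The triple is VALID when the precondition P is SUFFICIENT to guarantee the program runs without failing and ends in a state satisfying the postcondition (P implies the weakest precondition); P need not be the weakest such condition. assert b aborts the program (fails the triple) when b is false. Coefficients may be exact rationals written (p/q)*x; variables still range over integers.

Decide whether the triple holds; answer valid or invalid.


Working backward. After the program, the postcondition (1/4)*tot + tot >= -5 ==> tot + b + 7 == -7 must hold; in canonical form it is (5/4)*tot >= -5 ==> b + tot == -14.
Before d := 3*d + 6: (5/4)*tot >= -5 ==> b + tot == -14
Before assert d + d - 7 >= -9: 2*d >= -2 && ((5/4)*tot >= -5 ==> b + tot == -14)
Before d := u + 6: 2*u >= -14 && ((5/4)*tot >= -5 ==> b + tot == -14)
The weakest precondition is 2*u >= -14 && ((5/4)*tot >= -5 ==> b + tot == -14).
Check whether 2*u >= -10 && ((5/4)*tot >= -5 ==> b + tot == -14) implies it.
Every state satisfying the precondition satisfies the weakest precondition: the implication holds.
Answer: valid


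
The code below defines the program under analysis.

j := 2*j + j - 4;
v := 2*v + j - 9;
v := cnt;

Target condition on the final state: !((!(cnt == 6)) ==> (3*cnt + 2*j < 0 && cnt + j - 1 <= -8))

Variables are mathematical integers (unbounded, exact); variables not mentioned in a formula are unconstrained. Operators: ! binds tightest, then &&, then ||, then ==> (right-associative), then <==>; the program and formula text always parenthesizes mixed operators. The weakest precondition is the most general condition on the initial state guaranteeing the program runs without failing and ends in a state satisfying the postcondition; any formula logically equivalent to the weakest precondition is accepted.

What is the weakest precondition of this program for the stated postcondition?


Working backward. After the program, the postcondition !((!(cnt == 6)) ==> (3*cnt + 2*j < 0 && cnt + j - 1 <= -8)) must hold; in canonical form it is !((!(cnt == 6)) ==> (3*cnt + 2*j < 0 && cnt + j <= -7)).
Before v := cnt: !((!(cnt == 6)) ==> (3*cnt + 2*j < 0 && cnt + j <= -7))
Before v := 2*v + j - 9: !((!(cnt == 6)) ==> (3*cnt + 2*j < 0 && cnt + j <= -7))
Before j := 2*j + j - 4: !((!(cnt == 6)) ==> (3*cnt + 6*j < 8 && cnt + 3*j <= -3))
Answer: WP = !((!(cnt == 6)) ==> (3*cnt + 6*j < 8 && cnt + 3*j <= -3))


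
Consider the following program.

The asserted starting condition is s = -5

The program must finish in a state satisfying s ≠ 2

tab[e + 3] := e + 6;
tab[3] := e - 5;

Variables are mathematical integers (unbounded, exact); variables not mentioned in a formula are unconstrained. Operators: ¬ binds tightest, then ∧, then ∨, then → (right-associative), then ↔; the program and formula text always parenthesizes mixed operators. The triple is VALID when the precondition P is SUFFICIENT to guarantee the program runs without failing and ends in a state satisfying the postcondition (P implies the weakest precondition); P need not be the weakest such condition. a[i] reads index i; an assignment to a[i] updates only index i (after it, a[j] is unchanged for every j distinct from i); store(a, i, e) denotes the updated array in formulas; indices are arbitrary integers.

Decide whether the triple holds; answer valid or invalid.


Working backward. After the program, s ≠ 2 must hold.
Before tab[3] := e - 5: s ≠ 2
Before tab[e + 3] := e + 6: s ≠ 2
The weakest precondition is s ≠ 2.
Check whether s = -5 implies it.
Every state satisfying the precondition satisfies the weakest precondition: the implication holds.
Answer: valid
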